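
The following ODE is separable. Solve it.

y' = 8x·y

Separating variables and integrating:
ln|y| = 4x^2 + C

General solution: y = Ce^(4x^2)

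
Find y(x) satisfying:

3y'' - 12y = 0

Characteristic equation: 3r² - 12 = 0
Divide by 3: r² - 4 = 0
Roots: r = 2, -2 (distinct real)
General solution: y = C₁e^(2x) + C₂e^(-2x)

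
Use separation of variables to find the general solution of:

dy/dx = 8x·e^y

Separating variables and integrating:
-e^(-y) = 4x² + C

General solution: y = -ln(C - 4x²)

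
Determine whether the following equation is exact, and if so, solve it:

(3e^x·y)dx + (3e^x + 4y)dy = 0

Verify exactness: ∂M/∂y = ∂N/∂x ✓
Find F(x,y) such that ∂F/∂x = M, ∂F/∂y = N
Solution: 3e^x·y + 2y² = C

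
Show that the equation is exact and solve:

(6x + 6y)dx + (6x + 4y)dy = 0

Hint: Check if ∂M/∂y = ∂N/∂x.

Verify exactness: ∂M/∂y = ∂N/∂x ✓
Find F(x,y) such that ∂F/∂x = M, ∂F/∂y = N
Solution: 3x² + 6xy + 2y² = C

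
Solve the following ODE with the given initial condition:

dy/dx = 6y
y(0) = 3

General solution: y = Ce^(6x)
Applying IC y(0) = 3:
Particular solution: y = 3e^(6x)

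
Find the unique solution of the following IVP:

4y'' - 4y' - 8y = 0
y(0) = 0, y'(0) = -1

General solution: y = C₁e^(2x) + C₂e^(-x)
Applying ICs: C₁ = -1/3, C₂ = 1/3
Particular solution: y = -(1/3)e^(2x) + (1/3)e^(-x)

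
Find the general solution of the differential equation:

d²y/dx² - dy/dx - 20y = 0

Characteristic equation: r² - r - 20 = 0
Roots: r = 5, -4 (distinct real)
General solution: y = C₁e^(5x) + C₂e^(-4x)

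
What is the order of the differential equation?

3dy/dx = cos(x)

The order is 1 (highest derivative is of order 1).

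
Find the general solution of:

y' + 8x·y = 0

Using integrating factor method:

General solution: y = Ce^(-4x^2)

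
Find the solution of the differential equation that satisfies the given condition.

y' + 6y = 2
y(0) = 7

General solution: y = 1/3 + Ce^(-6x)
Applying y(0) = 7: C = 7 - 1/3 = 20/3
Particular solution: y = 1/3 + (20/3)e^(-6x)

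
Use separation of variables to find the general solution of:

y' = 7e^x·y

Separating variables and integrating:
ln|y| = 7e^x + C

General solution: y = Ce^(7e^x)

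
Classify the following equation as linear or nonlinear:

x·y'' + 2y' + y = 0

Linear (y and its derivatives appear to the first power only, no products of y terms)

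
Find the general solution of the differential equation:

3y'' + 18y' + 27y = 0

Characteristic equation: 3r² + 18r + 27 = 0
Divide by 3: r² + 6r + 9 = 0
Factored: (r + 3)² = 0
Repeated root: r = -3
General solution: y = (C₁ + C₂x)e^(-3x)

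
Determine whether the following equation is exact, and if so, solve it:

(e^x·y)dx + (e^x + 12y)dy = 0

Verify exactness: ∂M/∂y = ∂N/∂x ✓
Find F(x,y) such that ∂F/∂x = M, ∂F/∂y = N
Solution: e^x·y + 6y² = C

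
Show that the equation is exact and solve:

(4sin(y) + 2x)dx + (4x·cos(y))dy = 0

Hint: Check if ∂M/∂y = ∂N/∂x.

Verify exactness: ∂M/∂y = ∂N/∂x ✓
Find F(x,y) such that ∂F/∂x = M, ∂F/∂y = N
Solution: 4x·sin(y) + x² = C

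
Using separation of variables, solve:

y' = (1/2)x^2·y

Separating variables and integrating:
ln|y| = x^3/6 + C

General solution: y = Ce^(x^3/6)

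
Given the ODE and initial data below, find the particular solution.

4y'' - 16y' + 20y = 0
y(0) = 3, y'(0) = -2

General solution: y = e^(2x)(C₁cos(x) + C₂sin(x))
Complex roots r = 2 ± i
Applying ICs: C₁ = 3, C₂ = -8
Particular solution: y = e^(2x)(3cos(x) - 8sin(x))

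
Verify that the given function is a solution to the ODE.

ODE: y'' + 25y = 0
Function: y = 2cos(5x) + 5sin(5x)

Verification:
y'' = -50cos(5x) - 125sin(5x)
y'' + 25y = 0 ✓

Yes, it is a solution.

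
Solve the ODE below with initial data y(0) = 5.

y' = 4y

General solution: y = Ce^(4x)
Applying IC y(0) = 5:
Particular solution: y = 5e^(4x)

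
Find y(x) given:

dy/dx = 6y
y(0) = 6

General solution: y = Ce^(6x)
Applying IC y(0) = 6:
Particular solution: y = 6e^(6x)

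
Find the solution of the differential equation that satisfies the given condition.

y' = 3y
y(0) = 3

General solution: y = Ce^(3x)
Applying IC y(0) = 3:
Particular solution: y = 3e^(3x)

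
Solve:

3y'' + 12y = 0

Characteristic equation: 3r² + 12 = 0
Divide by 3: r² + 4 = 0
Roots: r = ±2i (complex conjugates)
General solution: y = C₁cos(2x) + C₂sin(2x)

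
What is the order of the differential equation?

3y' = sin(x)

The order is 1 (highest derivative is of order 1).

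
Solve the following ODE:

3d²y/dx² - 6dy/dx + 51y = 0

Characteristic equation: 3r² - 6r + 51 = 0
Divide by 3: r² - 2r + 17 = 0
Roots: r = 1 ± 4i (complex conjugates)
General solution: y = e^x(C₁cos(4x) + C₂sin(4x))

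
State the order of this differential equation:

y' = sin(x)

The order is 1 (highest derivative is of order 1).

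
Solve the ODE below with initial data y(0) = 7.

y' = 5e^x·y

General solution: y = Ce^(5e^x)
Applying IC y(0) = 7:
Particular solution: y = 7e^(5(e^x - 1))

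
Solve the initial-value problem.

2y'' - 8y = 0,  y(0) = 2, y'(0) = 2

General solution: y = C₁e^(2x) + C₂e^(-2x)
Applying ICs: C₁ = 3/2, C₂ = 1/2
Particular solution: y = (3/2)e^(2x) + (1/2)e^(-2x)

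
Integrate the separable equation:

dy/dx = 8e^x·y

Separating variables and integrating:
ln|y| = 8e^x + C

General solution: y = Ce^(8e^x)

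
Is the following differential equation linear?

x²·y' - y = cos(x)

Yes. Linear (y and its derivatives appear to the first power only, no products of y terms)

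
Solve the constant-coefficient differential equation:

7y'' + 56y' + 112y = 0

Characteristic equation: 7r² + 56r + 112 = 0
Divide by 7: r² + 8r + 16 = 0
Factored: (r + 4)² = 0
Repeated root: r = -4
General solution: y = (C₁ + C₂x)e^(-4x)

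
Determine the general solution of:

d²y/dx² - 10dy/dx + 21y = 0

Characteristic equation: r² - 10r + 21 = 0
Roots: r = 3, 7 (distinct real)
General solution: y = C₁e^(3x) + C₂e^(7x)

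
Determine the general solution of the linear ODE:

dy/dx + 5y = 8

Using integrating factor method:

General solution: y = 8/5 + Ce^(-5x)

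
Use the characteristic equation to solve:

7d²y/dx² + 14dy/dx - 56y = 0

Characteristic equation: 7r² + 14r - 56 = 0
Divide by 7: r² + 2r - 8 = 0
Roots: r = 2, -4 (distinct real)
General solution: y = C₁e^(2x) + C₂e^(-4x)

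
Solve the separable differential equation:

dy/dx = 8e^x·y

Separating variables and integrating:
ln|y| = 8e^x + C

General solution: y = Ce^(8e^x)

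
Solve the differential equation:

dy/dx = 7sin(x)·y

Separating variables and integrating:
ln|y| = -7cos(x) + C

General solution: y = Ce^(-7cos(x))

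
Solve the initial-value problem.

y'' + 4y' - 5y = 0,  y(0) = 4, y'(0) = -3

General solution: y = C₁e^x + C₂e^(-5x)
Applying ICs: C₁ = 17/6, C₂ = 7/6
Particular solution: y = (17/6)e^x + (7/6)e^(-5x)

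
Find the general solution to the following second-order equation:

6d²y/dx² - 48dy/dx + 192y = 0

Characteristic equation: 6r² - 48r + 192 = 0
Divide by 6: r² - 8r + 32 = 0
Roots: r = 4 ± 4i (complex conjugates)
General solution: y = e^(4x)(C₁cos(4x) + C₂sin(4x))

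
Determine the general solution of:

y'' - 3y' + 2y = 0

Characteristic equation: r² - 3r + 2 = 0
Roots: r = 2, 1 (distinct real)
General solution: y = C₁e^(2x) + C₂e^x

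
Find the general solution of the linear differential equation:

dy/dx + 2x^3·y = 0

Using integrating factor method:

General solution: y = Ce^(-x^4/2)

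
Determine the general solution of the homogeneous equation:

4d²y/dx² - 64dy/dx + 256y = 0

Characteristic equation: 4r² - 64r + 256 = 0
Divide by 4: r² - 16r + 64 = 0
Factored: (r - 8)² = 0
Repeated root: r = 8
General solution: y = (C₁ + C₂x)e^(8x)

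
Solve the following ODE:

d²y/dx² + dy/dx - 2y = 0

Characteristic equation: r² + r - 2 = 0
Roots: r = 1, -2 (distinct real)
General solution: y = C₁e^x + C₂e^(-2x)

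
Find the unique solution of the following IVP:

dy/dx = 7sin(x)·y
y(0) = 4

General solution: y = Ce^(-7cos(x))
Applying IC y(0) = 4:
Particular solution: y = 4e^(7(1-cos(x)))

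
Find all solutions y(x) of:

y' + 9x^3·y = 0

Using integrating factor method:

General solution: y = Ce^(-9x^4/4)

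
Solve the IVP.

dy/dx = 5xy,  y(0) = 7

General solution: y = Ce^(5x²/2)
Applying IC y(0) = 7:
Particular solution: y = 7e^(5x²/2)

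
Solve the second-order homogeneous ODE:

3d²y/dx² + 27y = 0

Characteristic equation: 3r² + 27 = 0
Divide by 3: r² + 9 = 0
Roots: r = ±3i (complex conjugates)
General solution: y = C₁cos(3x) + C₂sin(3x)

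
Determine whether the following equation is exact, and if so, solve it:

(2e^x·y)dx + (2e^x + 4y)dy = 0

Verify exactness: ∂M/∂y = ∂N/∂x ✓
Find F(x,y) such that ∂F/∂x = M, ∂F/∂y = N
Solution: 2e^x·y + 2y² = C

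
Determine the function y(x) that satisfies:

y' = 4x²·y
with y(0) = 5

General solution: y = Ce^(4x³/3)
Applying IC y(0) = 5:
Particular solution: y = 5e^(4x³/3)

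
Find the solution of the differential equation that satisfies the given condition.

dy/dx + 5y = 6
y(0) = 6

General solution: y = 6/5 + Ce^(-5x)
Applying y(0) = 6: C = 6 - 6/5 = 24/5
Particular solution: y = 6/5 + (24/5)e^(-5x)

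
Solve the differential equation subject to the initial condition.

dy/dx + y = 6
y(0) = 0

General solution: y = 6 + Ce^(-x)
Applying y(0) = 0: C = 0 - 6 = -6
Particular solution: y = 6 - 6e^(-x)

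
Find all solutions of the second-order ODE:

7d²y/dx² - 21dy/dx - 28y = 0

Characteristic equation: 7r² - 21r - 28 = 0
Divide by 7: r² - 3r - 4 = 0
Roots: r = 4, -1 (distinct real)
General solution: y = C₁e^(4x) + C₂e^(-x)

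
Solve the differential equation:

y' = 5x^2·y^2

Separating variables and integrating:
-1/y = 5x^3/3 + C

General solution: y^-1 = (-5/3)x^3 + C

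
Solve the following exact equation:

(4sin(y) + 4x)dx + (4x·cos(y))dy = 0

Verify exactness: ∂M/∂y = ∂N/∂x ✓
Find F(x,y) such that ∂F/∂x = M, ∂F/∂y = N
Solution: 4x·sin(y) + 2x² = C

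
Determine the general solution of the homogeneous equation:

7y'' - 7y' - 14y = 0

Characteristic equation: 7r² - 7r - 14 = 0
Divide by 7: r² - r - 2 = 0
Roots: r = 2, -1 (distinct real)
General solution: y = C₁e^(2x) + C₂e^(-x)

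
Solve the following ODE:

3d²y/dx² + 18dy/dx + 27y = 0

Characteristic equation: 3r² + 18r + 27 = 0
Divide by 3: r² + 6r + 9 = 0
Factored: (r + 3)² = 0
Repeated root: r = -3
General solution: y = (C₁ + C₂x)e^(-3x)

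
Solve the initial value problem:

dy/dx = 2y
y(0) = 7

General solution: y = Ce^(2x)
Applying IC y(0) = 7:
Particular solution: y = 7e^(2x)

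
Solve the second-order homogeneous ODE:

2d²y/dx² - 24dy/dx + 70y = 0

Characteristic equation: 2r² - 24r + 70 = 0
Divide by 2: r² - 12r + 35 = 0
Roots: r = 5, 7 (distinct real)
General solution: y = C₁e^(5x) + C₂e^(7x)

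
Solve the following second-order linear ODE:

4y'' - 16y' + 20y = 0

Characteristic equation: 4r² - 16r + 20 = 0
Divide by 4: r² - 4r + 5 = 0
Roots: r = 2 ± i (complex conjugates)
General solution: y = e^(2x)(C₁cos(x) + C₂sin(x))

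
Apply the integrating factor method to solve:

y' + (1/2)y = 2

Using integrating factor method:

General solution: y = 4 + Ce^(-x/2)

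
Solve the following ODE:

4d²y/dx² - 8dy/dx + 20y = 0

Characteristic equation: 4r² - 8r + 20 = 0
Divide by 4: r² - 2r + 5 = 0
Roots: r = 1 ± 2i (complex conjugates)
General solution: y = e^x(C₁cos(2x) + C₂sin(2x))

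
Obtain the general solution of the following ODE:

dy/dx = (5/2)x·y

Separating variables and integrating:
ln|y| = 5x^2/4 + C

General solution: y = Ce^(5x^2/4)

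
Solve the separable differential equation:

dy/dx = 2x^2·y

Separating variables and integrating:
ln|y| = 2x^3/3 + C

General solution: y = Ce^(2x^3/3)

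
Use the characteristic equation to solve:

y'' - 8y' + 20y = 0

Characteristic equation: r² - 8r + 20 = 0
Roots: r = 4 ± 2i (complex conjugates)
General solution: y = e^(4x)(C₁cos(2x) + C₂sin(2x))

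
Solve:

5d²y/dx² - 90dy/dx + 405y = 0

Characteristic equation: 5r² - 90r + 405 = 0
Divide by 5: r² - 18r + 81 = 0
Factored: (r - 9)² = 0
Repeated root: r = 9
General solution: y = (C₁ + C₂x)e^(9x)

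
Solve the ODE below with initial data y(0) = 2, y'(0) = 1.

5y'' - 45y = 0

General solution: y = C₁e^(3x) + C₂e^(-3x)
Applying ICs: C₁ = 7/6, C₂ = 5/6
Particular solution: y = (7/6)e^(3x) + (5/6)e^(-3x)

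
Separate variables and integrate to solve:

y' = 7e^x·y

Separating variables and integrating:
ln|y| = 7e^x + C

General solution: y = Ce^(7e^x)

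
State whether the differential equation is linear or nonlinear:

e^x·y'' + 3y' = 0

Linear (y and its derivatives appear to the first power only, no products of y terms)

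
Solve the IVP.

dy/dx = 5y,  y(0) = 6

General solution: y = Ce^(5x)
Applying IC y(0) = 6:
Particular solution: y = 6e^(5x)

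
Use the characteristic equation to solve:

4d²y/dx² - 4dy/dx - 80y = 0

Characteristic equation: 4r² - 4r - 80 = 0
Divide by 4: r² - r - 20 = 0
Roots: r = 5, -4 (distinct real)
General solution: y = C₁e^(5x) + C₂e^(-4x)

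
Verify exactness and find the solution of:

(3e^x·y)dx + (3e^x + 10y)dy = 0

Verify exactness: ∂M/∂y = ∂N/∂x ✓
Find F(x,y) such that ∂F/∂x = M, ∂F/∂y = N
Solution: 3e^x·y + 5y² = C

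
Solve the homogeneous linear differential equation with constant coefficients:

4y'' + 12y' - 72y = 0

Characteristic equation: 4r² + 12r - 72 = 0
Divide by 4: r² + 3r - 18 = 0
Roots: r = 3, -6 (distinct real)
General solution: y = C₁e^(3x) + C₂e^(-6x)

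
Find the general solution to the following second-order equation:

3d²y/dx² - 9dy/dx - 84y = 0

Characteristic equation: 3r² - 9r - 84 = 0
Divide by 3: r² - 3r - 28 = 0
Roots: r = 7, -4 (distinct real)
General solution: y = C₁e^(7x) + C₂e^(-4x)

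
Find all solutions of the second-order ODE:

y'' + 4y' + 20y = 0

Characteristic equation: r² + 4r + 20 = 0
Roots: r = -2 ± 4i (complex conjugates)
General solution: y = e^(-2x)(C₁cos(4x) + C₂sin(4x))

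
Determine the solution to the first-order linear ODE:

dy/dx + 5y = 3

Using integrating factor method:

General solution: y = 3/5 + Ce^(-5x)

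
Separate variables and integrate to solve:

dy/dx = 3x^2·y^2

Separating variables and integrating:
-1/y = x^3 + C

General solution: y^-1 = -x^3 + C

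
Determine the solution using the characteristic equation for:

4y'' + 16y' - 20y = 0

Characteristic equation: 4r² + 16r - 20 = 0
Divide by 4: r² + 4r - 5 = 0
Roots: r = 1, -5 (distinct real)
General solution: y = C₁e^x + C₂e^(-5x)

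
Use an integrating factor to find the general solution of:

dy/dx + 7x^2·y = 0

Using integrating factor method:

General solution: y = Ce^(-7x^3/3)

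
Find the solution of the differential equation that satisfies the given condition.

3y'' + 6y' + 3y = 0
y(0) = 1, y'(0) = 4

General solution: y = (C₁ + C₂x)e^(-x)
Repeated root r = -1
Applying ICs: C₁ = 1, C₂ = 5
Particular solution: y = (1 + 5x)e^(-x)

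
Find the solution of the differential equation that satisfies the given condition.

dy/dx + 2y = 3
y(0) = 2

General solution: y = 3/2 + Ce^(-2x)
Applying y(0) = 2: C = 2 - 3/2 = 1/2
Particular solution: y = 3/2 + (1/2)e^(-2x)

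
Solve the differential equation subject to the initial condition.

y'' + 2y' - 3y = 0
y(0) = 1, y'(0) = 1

General solution: y = C₁e^x + C₂e^(-3x)
Applying ICs: C₁ = 1, C₂ = 0
Particular solution: y = e^x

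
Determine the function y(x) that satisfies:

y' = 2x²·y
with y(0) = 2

General solution: y = Ce^(2x³/3)
Applying IC y(0) = 2:
Particular solution: y = 2e^(2x³/3)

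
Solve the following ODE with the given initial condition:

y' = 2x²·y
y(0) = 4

General solution: y = Ce^(2x³/3)
Applying IC y(0) = 4:
Particular solution: y = 4e^(2x³/3)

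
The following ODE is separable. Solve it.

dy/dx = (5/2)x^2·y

Separating variables and integrating:
ln|y| = 5x^3/6 + C

General solution: y = Ce^(5x^3/6)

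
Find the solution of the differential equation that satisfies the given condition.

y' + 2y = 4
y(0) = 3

General solution: y = 2 + Ce^(-2x)
Applying y(0) = 3: C = 3 - 2 = 1
Particular solution: y = 2 + e^(-2x)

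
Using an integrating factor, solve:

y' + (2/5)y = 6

Using integrating factor method:

General solution: y = 15 + Ce^(-2x/5)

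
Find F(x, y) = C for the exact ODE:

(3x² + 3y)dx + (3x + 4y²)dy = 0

Verify exactness: ∂M/∂y = ∂N/∂x ✓
Find F(x,y) such that ∂F/∂x = M, ∂F/∂y = N
Solution: x³ + 3xy + 4y³/3 = C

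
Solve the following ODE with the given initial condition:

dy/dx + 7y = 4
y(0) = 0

General solution: y = 4/7 + Ce^(-7x)
Applying y(0) = 0: C = 0 - 4/7 = -4/7
Particular solution: y = 4/7 - (4/7)e^(-7x)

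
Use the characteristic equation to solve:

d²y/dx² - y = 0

Characteristic equation: r² - 1 = 0
Roots: r = 1, -1 (distinct real)
General solution: y = C₁e^x + C₂e^(-x)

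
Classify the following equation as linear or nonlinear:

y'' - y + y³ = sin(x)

Nonlinear (y³ term)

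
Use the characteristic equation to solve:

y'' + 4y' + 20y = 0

Characteristic equation: r² + 4r + 20 = 0
Roots: r = -2 ± 4i (complex conjugates)
General solution: y = e^(-2x)(C₁cos(4x) + C₂sin(4x))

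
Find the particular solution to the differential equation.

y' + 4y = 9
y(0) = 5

General solution: y = 9/4 + Ce^(-4x)
Applying y(0) = 5: C = 5 - 9/4 = 11/4
Particular solution: y = 9/4 + (11/4)e^(-4x)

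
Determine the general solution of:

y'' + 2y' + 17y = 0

Characteristic equation: r² + 2r + 17 = 0
Roots: r = -1 ± 4i (complex conjugates)
General solution: y = e^(-x)(C₁cos(4x) + C₂sin(4x))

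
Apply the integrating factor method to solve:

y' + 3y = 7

Using integrating factor method:

General solution: y = 7/3 + Ce^(-3x)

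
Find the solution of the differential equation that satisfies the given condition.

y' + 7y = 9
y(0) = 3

General solution: y = 9/7 + Ce^(-7x)
Applying y(0) = 3: C = 3 - 9/7 = 12/7
Particular solution: y = 9/7 + (12/7)e^(-7x)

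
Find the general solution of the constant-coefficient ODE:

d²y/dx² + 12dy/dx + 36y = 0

Characteristic equation: r² + 12r + 36 = 0
Factored: (r + 6)² = 0
Repeated root: r = -6
General solution: y = (C₁ + C₂x)e^(-6x)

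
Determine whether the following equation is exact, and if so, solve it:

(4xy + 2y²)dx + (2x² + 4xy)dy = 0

Verify exactness: ∂M/∂y = ∂N/∂x ✓
Find F(x,y) such that ∂F/∂x = M, ∂F/∂y = N
Solution: 2x²y + 2xy² = C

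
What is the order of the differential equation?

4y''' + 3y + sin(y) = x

The order is 3 (highest derivative is of order 3).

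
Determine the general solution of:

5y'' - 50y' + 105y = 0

Characteristic equation: 5r² - 50r + 105 = 0
Divide by 5: r² - 10r + 21 = 0
Roots: r = 3, 7 (distinct real)
General solution: y = C₁e^(3x) + C₂e^(7x)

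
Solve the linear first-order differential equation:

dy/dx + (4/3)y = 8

Using integrating factor method:

General solution: y = 6 + Ce^(-4x/3)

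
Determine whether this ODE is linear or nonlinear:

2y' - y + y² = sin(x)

Nonlinear (y² term)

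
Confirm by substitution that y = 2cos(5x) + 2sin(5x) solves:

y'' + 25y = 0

Verification:
y'' = -50cos(5x) - 50sin(5x)
y'' + 25y = 0 ✓

Yes, it is a solution.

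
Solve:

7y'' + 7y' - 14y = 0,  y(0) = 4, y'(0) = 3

General solution: y = C₁e^x + C₂e^(-2x)
Applying ICs: C₁ = 11/3, C₂ = 1/3
Particular solution: y = (11/3)e^x + (1/3)e^(-2x)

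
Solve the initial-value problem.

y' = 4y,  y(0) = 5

General solution: y = Ce^(4x)
Applying IC y(0) = 5:
Particular solution: y = 5e^(4x)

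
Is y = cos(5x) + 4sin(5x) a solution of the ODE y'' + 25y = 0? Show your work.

Verification:
y'' = -25cos(5x) - 100sin(5x)
y'' + 25y = 0 ✓

Yes, it is a solution.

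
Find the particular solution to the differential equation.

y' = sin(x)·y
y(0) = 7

General solution: y = Ce^(-cos(x))
Applying IC y(0) = 7:
Particular solution: y = 7e^(1-cos(x))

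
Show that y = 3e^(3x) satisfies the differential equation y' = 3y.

Verification:
y = 3e^(3x)
y' = 9e^(3x)
3y = 9e^(3x)
y' = 3y ✓

Yes, it is a solution.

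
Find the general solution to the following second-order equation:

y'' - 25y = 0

Characteristic equation: r² - 25 = 0
Roots: r = 5, -5 (distinct real)
General solution: y = C₁e^(5x) + C₂e^(-5x)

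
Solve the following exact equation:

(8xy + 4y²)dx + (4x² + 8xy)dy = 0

Verify exactness: ∂M/∂y = ∂N/∂x ✓
Find F(x,y) such that ∂F/∂x = M, ∂F/∂y = N
Solution: 4x²y + 4xy² = C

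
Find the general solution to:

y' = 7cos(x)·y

Separating variables and integrating:
ln|y| = 7sin(x) + C

General solution: y = Ce^(7sin(x))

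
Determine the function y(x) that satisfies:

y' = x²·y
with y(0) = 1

General solution: y = Ce^(x³/3)
Applying IC y(0) = 1:
Particular solution: y = e^(x³/3)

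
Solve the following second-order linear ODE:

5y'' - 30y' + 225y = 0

Characteristic equation: 5r² - 30r + 225 = 0
Divide by 5: r² - 6r + 45 = 0
Roots: r = 3 ± 6i (complex conjugates)
General solution: y = e^(3x)(C₁cos(6x) + C₂sin(6x))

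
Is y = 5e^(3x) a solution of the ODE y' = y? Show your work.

Verification:
y = 5e^(3x)
y' = 15e^(3x)
But y = 5e^(3x)
y' ≠ y — the derivative does not match

No, it is not a solution.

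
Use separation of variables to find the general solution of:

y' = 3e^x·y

Separating variables and integrating:
ln|y| = 3e^x + C

General solution: y = Ce^(3e^x)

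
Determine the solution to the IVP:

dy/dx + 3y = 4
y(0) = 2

General solution: y = 4/3 + Ce^(-3x)
Applying y(0) = 2: C = 2 - 4/3 = 2/3
Particular solution: y = 4/3 + (2/3)e^(-3x)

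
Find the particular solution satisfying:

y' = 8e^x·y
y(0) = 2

General solution: y = Ce^(8e^x)
Applying IC y(0) = 2:
Particular solution: y = 2e^(8(e^x - 1))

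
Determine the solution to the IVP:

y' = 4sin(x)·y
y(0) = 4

General solution: y = Ce^(-4cos(x))
Applying IC y(0) = 4:
Particular solution: y = 4e^(4(1-cos(x)))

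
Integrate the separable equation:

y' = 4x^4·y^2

Separating variables and integrating:
-1/y = 4x^5/5 + C

General solution: y^-1 = (-4/5)x^5 + C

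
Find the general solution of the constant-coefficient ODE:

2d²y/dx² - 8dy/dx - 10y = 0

Characteristic equation: 2r² - 8r - 10 = 0
Divide by 2: r² - 4r - 5 = 0
Roots: r = 5, -1 (distinct real)
General solution: y = C₁e^(5x) + C₂e^(-x)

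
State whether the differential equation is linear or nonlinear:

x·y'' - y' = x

Linear (y and its derivatives appear to the first power only, no products of y terms)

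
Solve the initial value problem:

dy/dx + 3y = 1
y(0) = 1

General solution: y = 1/3 + Ce^(-3x)
Applying y(0) = 1: C = 1 - 1/3 = 2/3
Particular solution: y = 1/3 + (2/3)e^(-3x)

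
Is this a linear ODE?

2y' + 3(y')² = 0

No. Nonlinear ((y')² term)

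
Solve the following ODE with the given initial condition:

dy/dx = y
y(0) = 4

General solution: y = Ce^x
Applying IC y(0) = 4:
Particular solution: y = 4e^x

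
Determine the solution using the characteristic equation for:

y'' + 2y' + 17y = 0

Characteristic equation: r² + 2r + 17 = 0
Roots: r = -1 ± 4i (complex conjugates)
General solution: y = e^(-x)(C₁cos(4x) + C₂sin(4x))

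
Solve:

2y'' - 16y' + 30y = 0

Characteristic equation: 2r² - 16r + 30 = 0
Divide by 2: r² - 8r + 15 = 0
Roots: r = 5, 3 (distinct real)
General solution: y = C₁e^(5x) + C₂e^(3x)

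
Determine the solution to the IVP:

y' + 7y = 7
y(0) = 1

General solution: y = 1 + Ce^(-7x)
Applying y(0) = 1: C = 1 - 1 = 0
Particular solution: y = 1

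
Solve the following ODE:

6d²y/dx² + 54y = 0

Characteristic equation: 6r² + 54 = 0
Divide by 6: r² + 9 = 0
Roots: r = ±3i (complex conjugates)
General solution: y = C₁cos(3x) + C₂sin(3x)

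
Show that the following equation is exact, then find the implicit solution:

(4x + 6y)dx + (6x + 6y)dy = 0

Verify exactness: ∂M/∂y = ∂N/∂x ✓
Find F(x,y) such that ∂F/∂x = M, ∂F/∂y = N
Solution: 2x² + 6xy + 3y² = C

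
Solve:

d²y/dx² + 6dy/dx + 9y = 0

Characteristic equation: r² + 6r + 9 = 0
Factored: (r + 3)² = 0
Repeated root: r = -3
General solution: y = (C₁ + C₂x)e^(-3x)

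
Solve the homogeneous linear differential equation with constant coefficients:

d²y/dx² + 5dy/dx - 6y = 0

Characteristic equation: r² + 5r - 6 = 0
Roots: r = 1, -6 (distinct real)
General solution: y = C₁e^x + C₂e^(-6x)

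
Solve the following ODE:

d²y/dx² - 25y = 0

Characteristic equation: r² - 25 = 0
Roots: r = 5, -5 (distinct real)
General solution: y = C₁e^(5x) + C₂e^(-5x)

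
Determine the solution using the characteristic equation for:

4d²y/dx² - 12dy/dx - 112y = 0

Characteristic equation: 4r² - 12r - 112 = 0
Divide by 4: r² - 3r - 28 = 0
Roots: r = 7, -4 (distinct real)
General solution: y = C₁e^(7x) + C₂e^(-4x)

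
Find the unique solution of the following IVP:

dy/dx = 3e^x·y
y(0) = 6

General solution: y = Ce^(3e^x)
Applying IC y(0) = 6:
Particular solution: y = 6e^(3(e^x - 1))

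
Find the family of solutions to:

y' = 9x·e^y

Separating variables and integrating:
-e^(-y) = 9x²/2 + C

General solution: y = -ln(C - 9x²/2)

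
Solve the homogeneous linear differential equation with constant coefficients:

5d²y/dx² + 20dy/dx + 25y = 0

Characteristic equation: 5r² + 20r + 25 = 0
Divide by 5: r² + 4r + 5 = 0
Roots: r = -2 ± i (complex conjugates)
General solution: y = e^(-2x)(C₁cos(x) + C₂sin(x))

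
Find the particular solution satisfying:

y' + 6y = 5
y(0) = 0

General solution: y = 5/6 + Ce^(-6x)
Applying y(0) = 0: C = 0 - 5/6 = -5/6
Particular solution: y = 5/6 - (5/6)e^(-6x)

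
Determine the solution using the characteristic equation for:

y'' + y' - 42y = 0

Characteristic equation: r² + r - 42 = 0
Roots: r = 6, -7 (distinct real)
General solution: y = C₁e^(6x) + C₂e^(-7x)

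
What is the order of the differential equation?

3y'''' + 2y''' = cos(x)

The order is 4 (highest derivative is of order 4).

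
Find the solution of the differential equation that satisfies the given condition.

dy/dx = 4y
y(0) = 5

General solution: y = Ce^(4x)
Applying IC y(0) = 5:
Particular solution: y = 5e^(4x)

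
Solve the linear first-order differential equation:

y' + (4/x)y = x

Using integrating factor method:

General solution: y = (1/6)x^2 + Cx^(-4)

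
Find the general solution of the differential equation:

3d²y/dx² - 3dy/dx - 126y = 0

Characteristic equation: 3r² - 3r - 126 = 0
Divide by 3: r² - r - 42 = 0
Roots: r = 7, -6 (distinct real)
General solution: y = C₁e^(7x) + C₂e^(-6x)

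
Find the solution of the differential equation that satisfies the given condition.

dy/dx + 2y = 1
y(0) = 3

General solution: y = 1/2 + Ce^(-2x)
Applying y(0) = 3: C = 3 - 1/2 = 5/2
Particular solution: y = 1/2 + (5/2)e^(-2x)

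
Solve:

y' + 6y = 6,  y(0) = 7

General solution: y = 1 + Ce^(-6x)
Applying y(0) = 7: C = 7 - 1 = 6
Particular solution: y = 1 + 6e^(-6x)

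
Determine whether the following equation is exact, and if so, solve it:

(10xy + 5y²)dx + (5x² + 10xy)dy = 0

Verify exactness: ∂M/∂y = ∂N/∂x ✓
Find F(x,y) such that ∂F/∂x = M, ∂F/∂y = N
Solution: 5x²y + 5xy² = C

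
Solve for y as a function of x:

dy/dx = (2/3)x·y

Separating variables and integrating:
ln|y| = x^2/3 + C

General solution: y = Ce^(x^2/3)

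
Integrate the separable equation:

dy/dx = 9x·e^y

Separating variables and integrating:
-e^(-y) = 9x²/2 + C

General solution: y = -ln(C - 9x²/2)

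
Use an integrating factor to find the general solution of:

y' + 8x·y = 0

Using integrating factor method:

General solution: y = Ce^(-4x^2)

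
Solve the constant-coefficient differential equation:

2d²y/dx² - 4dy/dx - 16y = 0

Characteristic equation: 2r² - 4r - 16 = 0
Divide by 2: r² - 2r - 8 = 0
Roots: r = 4, -2 (distinct real)
General solution: y = C₁e^(4x) + C₂e^(-2x)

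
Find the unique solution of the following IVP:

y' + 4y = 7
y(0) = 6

General solution: y = 7/4 + Ce^(-4x)
Applying y(0) = 6: C = 6 - 7/4 = 17/4
Particular solution: y = 7/4 + (17/4)e^(-4x)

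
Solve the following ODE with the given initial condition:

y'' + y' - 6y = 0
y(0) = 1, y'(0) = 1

General solution: y = C₁e^(2x) + C₂e^(-3x)
Applying ICs: C₁ = 4/5, C₂ = 1/5
Particular solution: y = (4/5)e^(2x) + (1/5)e^(-3x)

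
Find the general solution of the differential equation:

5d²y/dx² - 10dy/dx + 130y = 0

Characteristic equation: 5r² - 10r + 130 = 0
Divide by 5: r² - 2r + 26 = 0
Roots: r = 1 ± 5i (complex conjugates)
General solution: y = e^x(C₁cos(5x) + C₂sin(5x))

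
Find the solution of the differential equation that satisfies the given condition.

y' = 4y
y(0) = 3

General solution: y = Ce^(4x)
Applying IC y(0) = 3:
Particular solution: y = 3e^(4x)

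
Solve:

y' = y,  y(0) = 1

General solution: y = Ce^x
Applying IC y(0) = 1:
Particular solution: y = e^x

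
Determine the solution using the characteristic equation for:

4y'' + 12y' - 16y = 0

Characteristic equation: 4r² + 12r - 16 = 0
Divide by 4: r² + 3r - 4 = 0
Roots: r = 1, -4 (distinct real)
General solution: y = C₁e^x + C₂e^(-4x)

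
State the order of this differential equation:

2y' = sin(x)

The order is 1 (highest derivative is of order 1).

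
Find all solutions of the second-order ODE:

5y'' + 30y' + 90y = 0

Characteristic equation: 5r² + 30r + 90 = 0
Divide by 5: r² + 6r + 18 = 0
Roots: r = -3 ± 3i (complex conjugates)
General solution: y = e^(-3x)(C₁cos(3x) + C₂sin(3x))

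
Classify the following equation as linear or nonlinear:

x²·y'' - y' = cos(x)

Linear (y and its derivatives appear to the first power only, no products of y terms)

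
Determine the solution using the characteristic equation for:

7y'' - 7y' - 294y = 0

Characteristic equation: 7r² - 7r - 294 = 0
Divide by 7: r² - r - 42 = 0
Roots: r = 7, -6 (distinct real)
General solution: y = C₁e^(7x) + C₂e^(-6x)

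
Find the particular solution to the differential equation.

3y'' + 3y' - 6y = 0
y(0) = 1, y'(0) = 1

General solution: y = C₁e^x + C₂e^(-2x)
Applying ICs: C₁ = 1, C₂ = 0
Particular solution: y = e^x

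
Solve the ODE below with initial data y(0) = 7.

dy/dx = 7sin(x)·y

General solution: y = Ce^(-7cos(x))
Applying IC y(0) = 7:
Particular solution: y = 7e^(7(1-cos(x)))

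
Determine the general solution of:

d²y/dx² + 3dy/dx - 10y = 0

Characteristic equation: r² + 3r - 10 = 0
Roots: r = 2, -5 (distinct real)
General solution: y = C₁e^(2x) + C₂e^(-5x)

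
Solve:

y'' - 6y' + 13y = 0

Characteristic equation: r² - 6r + 13 = 0
Roots: r = 3 ± 2i (complex conjugates)
General solution: y = e^(3x)(C₁cos(2x) + C₂sin(2x))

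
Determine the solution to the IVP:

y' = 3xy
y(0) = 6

General solution: y = Ce^(3x²/2)
Applying IC y(0) = 6:
Particular solution: y = 6e^(3x²/2)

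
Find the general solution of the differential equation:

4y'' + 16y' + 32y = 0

Characteristic equation: 4r² + 16r + 32 = 0
Divide by 4: r² + 4r + 8 = 0
Roots: r = -2 ± 2i (complex conjugates)
General solution: y = e^(-2x)(C₁cos(2x) + C₂sin(2x))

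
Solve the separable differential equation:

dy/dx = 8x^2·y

Separating variables and integrating:
ln|y| = 8x^3/3 + C

General solution: y = Ce^(8x^3/3)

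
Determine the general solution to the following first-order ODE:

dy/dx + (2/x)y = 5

Using integrating factor method:

General solution: y = (5/3)x + Cx^(-2)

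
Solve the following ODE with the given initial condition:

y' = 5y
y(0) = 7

General solution: y = Ce^(5x)
Applying IC y(0) = 7:
Particular solution: y = 7e^(5x)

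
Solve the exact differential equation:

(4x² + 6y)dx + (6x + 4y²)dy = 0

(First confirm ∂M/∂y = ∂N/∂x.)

Verify exactness: ∂M/∂y = ∂N/∂x ✓
Find F(x,y) such that ∂F/∂x = M, ∂F/∂y = N
Solution: 4x³/3 + 6xy + 4y³/3 = C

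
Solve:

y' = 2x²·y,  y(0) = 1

General solution: y = Ce^(2x³/3)
Applying IC y(0) = 1:
Particular solution: y = e^(2x³/3)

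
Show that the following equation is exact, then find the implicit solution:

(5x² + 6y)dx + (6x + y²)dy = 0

Verify exactness: ∂M/∂y = ∂N/∂x ✓
Find F(x,y) such that ∂F/∂x = M, ∂F/∂y = N
Solution: 5x³/3 + 6xy + y³/3 = C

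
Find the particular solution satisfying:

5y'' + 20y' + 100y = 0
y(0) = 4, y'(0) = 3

General solution: y = e^(-2x)(C₁cos(4x) + C₂sin(4x))
Complex roots r = -2 ± 4i
Applying ICs: C₁ = 4, C₂ = 11/4
Particular solution: y = e^(-2x)(4cos(4x) + (11/4)sin(4x))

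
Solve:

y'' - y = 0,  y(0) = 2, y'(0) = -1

General solution: y = C₁e^x + C₂e^(-x)
Applying ICs: C₁ = 1/2, C₂ = 3/2
Particular solution: y = (1/2)e^x + (3/2)e^(-x)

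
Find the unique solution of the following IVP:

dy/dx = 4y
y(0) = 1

General solution: y = Ce^(4x)
Applying IC y(0) = 1:
Particular solution: y = e^(4x)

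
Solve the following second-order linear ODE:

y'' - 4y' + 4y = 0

Characteristic equation: r² - 4r + 4 = 0
Factored: (r - 2)² = 0
Repeated root: r = 2
General solution: y = (C₁ + C₂x)e^(2x)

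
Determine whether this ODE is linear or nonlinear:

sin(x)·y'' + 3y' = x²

Linear (y and its derivatives appear to the first power only, no products of y terms)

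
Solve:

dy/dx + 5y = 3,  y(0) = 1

General solution: y = 3/5 + Ce^(-5x)
Applying y(0) = 1: C = 1 - 3/5 = 2/5
Particular solution: y = 3/5 + (2/5)e^(-5x)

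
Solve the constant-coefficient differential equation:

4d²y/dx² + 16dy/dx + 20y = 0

Characteristic equation: 4r² + 16r + 20 = 0
Divide by 4: r² + 4r + 5 = 0
Roots: r = -2 ± i (complex conjugates)
General solution: y = e^(-2x)(C₁cos(x) + C₂sin(x))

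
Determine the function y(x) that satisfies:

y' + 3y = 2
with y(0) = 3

General solution: y = 2/3 + Ce^(-3x)
Applying y(0) = 3: C = 3 - 2/3 = 7/3
Particular solution: y = 2/3 + (7/3)e^(-3x)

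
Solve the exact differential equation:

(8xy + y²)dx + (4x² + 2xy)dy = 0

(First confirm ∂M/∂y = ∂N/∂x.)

Verify exactness: ∂M/∂y = ∂N/∂x ✓
Find F(x,y) such that ∂F/∂x = M, ∂F/∂y = N
Solution: 4x²y + xy² = C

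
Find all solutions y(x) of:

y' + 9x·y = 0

Using integrating factor method:

General solution: y = Ce^(-9x^2/2)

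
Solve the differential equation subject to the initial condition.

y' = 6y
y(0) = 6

General solution: y = Ce^(6x)
Applying IC y(0) = 6:
Particular solution: y = 6e^(6x)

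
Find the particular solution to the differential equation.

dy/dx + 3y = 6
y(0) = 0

General solution: y = 2 + Ce^(-3x)
Applying y(0) = 0: C = 0 - 2 = -2
Particular solution: y = 2 - 2e^(-3x)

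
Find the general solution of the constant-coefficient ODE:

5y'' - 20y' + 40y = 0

Characteristic equation: 5r² - 20r + 40 = 0
Divide by 5: r² - 4r + 8 = 0
Roots: r = 2 ± 2i (complex conjugates)
General solution: y = e^(2x)(C₁cos(2x) + C₂sin(2x))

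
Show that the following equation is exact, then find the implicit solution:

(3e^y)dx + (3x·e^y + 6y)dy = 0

Verify exactness: ∂M/∂y = ∂N/∂x ✓
Find F(x,y) such that ∂F/∂x = M, ∂F/∂y = N
Solution: 3x·e^y + 3y² = C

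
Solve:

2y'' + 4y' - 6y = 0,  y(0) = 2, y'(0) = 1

General solution: y = C₁e^x + C₂e^(-3x)
Applying ICs: C₁ = 7/4, C₂ = 1/4
Particular solution: y = (7/4)e^x + (1/4)e^(-3x)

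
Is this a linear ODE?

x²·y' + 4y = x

Yes. Linear (y and its derivatives appear to the first power only, no products of y terms)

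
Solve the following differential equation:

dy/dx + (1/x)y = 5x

Using integrating factor method:

General solution: y = (5/3)x^2 + C/x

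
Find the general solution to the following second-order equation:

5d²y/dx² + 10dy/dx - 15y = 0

Characteristic equation: 5r² + 10r - 15 = 0
Divide by 5: r² + 2r - 3 = 0
Roots: r = 1, -3 (distinct real)
General solution: y = C₁e^x + C₂e^(-3x)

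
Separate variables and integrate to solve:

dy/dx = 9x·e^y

Separating variables and integrating:
-e^(-y) = 9x²/2 + C

General solution: y = -ln(C - 9x²/2)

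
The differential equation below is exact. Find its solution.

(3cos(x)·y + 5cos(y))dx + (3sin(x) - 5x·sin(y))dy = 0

Verify exactness: ∂M/∂y = ∂N/∂x ✓
Find F(x,y) such that ∂F/∂x = M, ∂F/∂y = N
Solution: 3sin(x)·y + 5x·cos(y) = C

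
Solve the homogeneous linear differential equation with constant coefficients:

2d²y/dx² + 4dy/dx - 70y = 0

Characteristic equation: 2r² + 4r - 70 = 0
Divide by 2: r² + 2r - 35 = 0
Roots: r = 5, -7 (distinct real)
General solution: y = C₁e^(5x) + C₂e^(-7x)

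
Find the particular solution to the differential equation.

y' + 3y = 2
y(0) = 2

General solution: y = 2/3 + Ce^(-3x)
Applying y(0) = 2: C = 2 - 2/3 = 4/3
Particular solution: y = 2/3 + (4/3)e^(-3x)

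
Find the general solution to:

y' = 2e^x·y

Separating variables and integrating:
ln|y| = 2e^x + C

General solution: y = Ce^(2e^x)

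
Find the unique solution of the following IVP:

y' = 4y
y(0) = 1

General solution: y = Ce^(4x)
Applying IC y(0) = 1:
Particular solution: y = e^(4x)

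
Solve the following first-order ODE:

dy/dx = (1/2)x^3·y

Separating variables and integrating:
ln|y| = x^4/8 + C

General solution: y = Ce^(x^4/8)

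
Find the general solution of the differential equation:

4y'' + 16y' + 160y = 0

Characteristic equation: 4r² + 16r + 160 = 0
Divide by 4: r² + 4r + 40 = 0
Roots: r = -2 ± 6i (complex conjugates)
General solution: y = e^(-2x)(C₁cos(6x) + C₂sin(6x))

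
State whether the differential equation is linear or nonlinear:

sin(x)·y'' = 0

Linear (y and its derivatives appear to the first power only, no products of y terms)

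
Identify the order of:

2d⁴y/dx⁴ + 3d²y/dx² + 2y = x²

The order is 4 (highest derivative is of order 4).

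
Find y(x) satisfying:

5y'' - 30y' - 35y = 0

Characteristic equation: 5r² - 30r - 35 = 0
Divide by 5: r² - 6r - 7 = 0
Roots: r = 7, -1 (distinct real)
General solution: y = C₁e^(7x) + C₂e^(-x)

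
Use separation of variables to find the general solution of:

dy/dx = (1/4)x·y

Separating variables and integrating:
ln|y| = x^2/8 + C

General solution: y = Ce^(x^2/8)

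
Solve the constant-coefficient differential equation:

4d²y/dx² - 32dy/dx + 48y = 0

Characteristic equation: 4r² - 32r + 48 = 0
Divide by 4: r² - 8r + 12 = 0
Roots: r = 6, 2 (distinct real)
General solution: y = C₁e^(6x) + C₂e^(2x)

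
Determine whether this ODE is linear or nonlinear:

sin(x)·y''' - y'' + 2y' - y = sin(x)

Linear (y and its derivatives appear to the first power only, no products of y terms)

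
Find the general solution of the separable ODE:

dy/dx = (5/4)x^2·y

Separating variables and integrating:
ln|y| = 5x^3/12 + C

General solution: y = Ce^(5x^3/12)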